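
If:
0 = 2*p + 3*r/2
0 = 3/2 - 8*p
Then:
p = 3/16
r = -1/4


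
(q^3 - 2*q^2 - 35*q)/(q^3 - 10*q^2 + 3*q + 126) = q*(q + 5)/(q^2 - 3*q - 18)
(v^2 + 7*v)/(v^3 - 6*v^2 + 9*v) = (v + 7)/(v^2 - 6*v + 9)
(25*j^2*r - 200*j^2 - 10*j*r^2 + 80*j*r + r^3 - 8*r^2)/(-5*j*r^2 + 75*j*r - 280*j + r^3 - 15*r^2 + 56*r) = (-5*j + r)/(r - 7)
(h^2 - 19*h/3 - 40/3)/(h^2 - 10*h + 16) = (h + 5/3)/(h - 2)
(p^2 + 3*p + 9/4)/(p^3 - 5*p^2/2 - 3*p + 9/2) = (p + 3/2)/(p^2 - 4*p + 3)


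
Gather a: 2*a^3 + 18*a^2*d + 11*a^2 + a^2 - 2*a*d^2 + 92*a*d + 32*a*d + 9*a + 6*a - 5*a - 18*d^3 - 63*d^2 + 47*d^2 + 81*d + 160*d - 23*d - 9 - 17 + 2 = 2*a^3 + a^2*(18*d + 12) + a*(-2*d^2 + 124*d + 10) - 18*d^3 - 16*d^2 + 218*d - 24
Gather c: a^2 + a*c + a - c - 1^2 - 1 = a^2 + a + c*(a - 1) - 2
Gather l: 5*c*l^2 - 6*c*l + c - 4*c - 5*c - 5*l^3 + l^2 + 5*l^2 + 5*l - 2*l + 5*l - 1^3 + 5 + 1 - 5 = -8*c - 5*l^3 + l^2*(5*c + 6) + l*(8 - 6*c)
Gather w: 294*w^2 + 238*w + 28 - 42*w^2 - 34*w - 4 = 252*w^2 + 204*w + 24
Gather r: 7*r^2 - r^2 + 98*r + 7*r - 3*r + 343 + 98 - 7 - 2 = 6*r^2 + 102*r + 432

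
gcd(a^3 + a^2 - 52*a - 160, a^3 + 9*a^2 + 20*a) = a^2 + 9*a + 20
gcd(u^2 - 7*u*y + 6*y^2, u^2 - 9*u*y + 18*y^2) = -u + 6*y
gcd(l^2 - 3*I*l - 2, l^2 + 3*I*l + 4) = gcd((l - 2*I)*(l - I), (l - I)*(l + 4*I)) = l - I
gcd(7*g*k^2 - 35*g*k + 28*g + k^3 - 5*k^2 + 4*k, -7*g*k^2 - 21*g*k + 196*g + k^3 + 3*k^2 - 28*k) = k - 4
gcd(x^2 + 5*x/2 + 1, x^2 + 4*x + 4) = x + 2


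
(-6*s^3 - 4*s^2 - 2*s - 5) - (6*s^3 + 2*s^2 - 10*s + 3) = -12*s^3 - 6*s^2 + 8*s - 8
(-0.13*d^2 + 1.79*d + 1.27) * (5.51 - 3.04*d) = 0.3952*d^3 - 6.1579*d^2 + 6.0021*d + 6.9977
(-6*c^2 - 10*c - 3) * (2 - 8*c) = 48*c^3 + 68*c^2 + 4*c - 6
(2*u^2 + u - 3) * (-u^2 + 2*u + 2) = -2*u^4 + 3*u^3 + 9*u^2 - 4*u - 6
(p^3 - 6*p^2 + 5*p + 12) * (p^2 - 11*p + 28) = p^5 - 17*p^4 + 99*p^3 - 211*p^2 + 8*p + 336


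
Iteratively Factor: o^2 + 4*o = (o + 4)*(o)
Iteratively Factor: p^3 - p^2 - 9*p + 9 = (p - 3)*(p^2 + 2*p - 3) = (p - 3)*(p - 1)*(p + 3)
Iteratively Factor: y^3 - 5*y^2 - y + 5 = (y - 5)*(y^2 - 1) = (y - 5)*(y - 1)*(y + 1)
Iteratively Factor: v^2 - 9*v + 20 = (v - 4)*(v - 5)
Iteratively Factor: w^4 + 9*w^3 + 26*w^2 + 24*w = (w + 3)*(w^3 + 6*w^2 + 8*w) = (w + 3)*(w + 4)*(w^2 + 2*w) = (w + 2)*(w + 3)*(w + 4)*(w)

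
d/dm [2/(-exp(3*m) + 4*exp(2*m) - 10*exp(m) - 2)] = (6*exp(2*m) - 16*exp(m) + 20)*exp(m)/(exp(3*m) - 4*exp(2*m) + 10*exp(m) + 2)^2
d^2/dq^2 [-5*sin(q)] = 5*sin(q)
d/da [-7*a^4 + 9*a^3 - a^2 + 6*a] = -28*a^3 + 27*a^2 - 2*a + 6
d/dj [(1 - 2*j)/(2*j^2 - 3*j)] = (4*j^2 - 4*j + 3)/(j^2*(4*j^2 - 12*j + 9))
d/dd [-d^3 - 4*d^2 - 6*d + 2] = -3*d^2 - 8*d - 6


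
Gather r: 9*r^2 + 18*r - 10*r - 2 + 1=9*r^2 + 8*r - 1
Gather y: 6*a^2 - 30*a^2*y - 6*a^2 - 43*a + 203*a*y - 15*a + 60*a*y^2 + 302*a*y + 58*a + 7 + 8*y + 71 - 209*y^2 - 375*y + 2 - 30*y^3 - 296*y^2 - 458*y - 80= -30*y^3 + y^2*(60*a - 505) + y*(-30*a^2 + 505*a - 825)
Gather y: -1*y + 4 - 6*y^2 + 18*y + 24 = -6*y^2 + 17*y + 28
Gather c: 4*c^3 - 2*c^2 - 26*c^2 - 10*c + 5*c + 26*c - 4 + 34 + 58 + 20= 4*c^3 - 28*c^2 + 21*c + 108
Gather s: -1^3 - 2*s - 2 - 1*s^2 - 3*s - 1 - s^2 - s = -2*s^2 - 6*s - 4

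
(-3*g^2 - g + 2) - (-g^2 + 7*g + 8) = -2*g^2 - 8*g - 6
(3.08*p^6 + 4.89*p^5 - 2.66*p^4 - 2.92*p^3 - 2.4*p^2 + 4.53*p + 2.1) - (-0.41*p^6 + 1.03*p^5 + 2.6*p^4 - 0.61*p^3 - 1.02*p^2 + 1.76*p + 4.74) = 3.49*p^6 + 3.86*p^5 - 5.26*p^4 - 2.31*p^3 - 1.38*p^2 + 2.77*p - 2.64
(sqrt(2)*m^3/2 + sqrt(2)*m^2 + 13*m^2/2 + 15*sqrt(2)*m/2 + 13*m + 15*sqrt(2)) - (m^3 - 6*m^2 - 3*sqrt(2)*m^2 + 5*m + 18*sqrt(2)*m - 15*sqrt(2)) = -m^3 + sqrt(2)*m^3/2 + 4*sqrt(2)*m^2 + 25*m^2/2 - 21*sqrt(2)*m/2 + 8*m + 30*sqrt(2)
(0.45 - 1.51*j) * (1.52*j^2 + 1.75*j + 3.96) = -2.2952*j^3 - 1.9585*j^2 - 5.1921*j + 1.782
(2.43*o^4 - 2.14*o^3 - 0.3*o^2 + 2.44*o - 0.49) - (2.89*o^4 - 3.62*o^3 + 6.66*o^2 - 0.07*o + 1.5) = -0.46*o^4 + 1.48*o^3 - 6.96*o^2 + 2.51*o - 1.99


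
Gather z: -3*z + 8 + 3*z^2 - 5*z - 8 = 3*z^2 - 8*z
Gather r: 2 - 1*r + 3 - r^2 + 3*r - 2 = -r^2 + 2*r + 3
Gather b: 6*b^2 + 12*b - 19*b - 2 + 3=6*b^2 - 7*b + 1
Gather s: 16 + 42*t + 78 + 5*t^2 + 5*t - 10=5*t^2 + 47*t + 84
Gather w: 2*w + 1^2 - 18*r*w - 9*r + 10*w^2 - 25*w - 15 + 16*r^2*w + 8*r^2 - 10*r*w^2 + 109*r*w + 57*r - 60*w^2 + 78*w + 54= 8*r^2 + 48*r + w^2*(-10*r - 50) + w*(16*r^2 + 91*r + 55) + 40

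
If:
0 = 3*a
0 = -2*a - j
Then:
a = 0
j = 0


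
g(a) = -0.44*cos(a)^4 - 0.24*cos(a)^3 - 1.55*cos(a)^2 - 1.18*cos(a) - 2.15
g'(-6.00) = 1.78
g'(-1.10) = -2.58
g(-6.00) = -5.30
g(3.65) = -2.40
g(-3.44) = -2.60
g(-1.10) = -3.05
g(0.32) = -5.23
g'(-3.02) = 0.35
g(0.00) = -5.56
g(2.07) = -1.94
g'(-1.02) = -2.77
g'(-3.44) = -0.78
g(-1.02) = -3.26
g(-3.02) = -2.70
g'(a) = 1.76*sin(a)*cos(a)^3 + 0.72*sin(a)*cos(a)^2 + 3.1*sin(a)*cos(a) + 1.18*sin(a)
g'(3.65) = 1.05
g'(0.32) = 1.97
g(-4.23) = -1.93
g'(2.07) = -0.29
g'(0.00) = 0.00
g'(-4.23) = -0.25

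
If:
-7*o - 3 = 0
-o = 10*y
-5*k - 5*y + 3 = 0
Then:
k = 39/70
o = -3/7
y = 3/70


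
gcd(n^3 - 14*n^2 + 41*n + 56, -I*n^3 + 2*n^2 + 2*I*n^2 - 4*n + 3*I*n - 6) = n + 1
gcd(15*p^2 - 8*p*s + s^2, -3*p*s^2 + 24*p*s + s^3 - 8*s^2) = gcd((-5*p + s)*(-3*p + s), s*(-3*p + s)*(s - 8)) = 3*p - s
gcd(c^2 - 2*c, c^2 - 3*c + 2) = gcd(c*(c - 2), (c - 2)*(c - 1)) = c - 2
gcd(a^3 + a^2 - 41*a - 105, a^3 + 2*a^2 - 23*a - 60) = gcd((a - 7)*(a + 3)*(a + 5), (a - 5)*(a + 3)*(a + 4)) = a + 3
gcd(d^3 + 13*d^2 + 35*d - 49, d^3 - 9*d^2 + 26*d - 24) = 1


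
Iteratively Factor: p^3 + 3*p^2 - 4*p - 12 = (p + 3)*(p^2 - 4) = (p - 2)*(p + 3)*(p + 2)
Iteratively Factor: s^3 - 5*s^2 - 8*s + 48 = (s - 4)*(s^2 - s - 12) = (s - 4)*(s + 3)*(s - 4)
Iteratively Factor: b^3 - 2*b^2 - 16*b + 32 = (b - 2)*(b^2 - 16) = (b - 4)*(b - 2)*(b + 4)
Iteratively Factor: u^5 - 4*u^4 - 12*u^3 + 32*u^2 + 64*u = (u - 4)*(u^4 - 12*u^2 - 16*u) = (u - 4)^2*(u^3 + 4*u^2 + 4*u) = (u - 4)^2*(u + 2)*(u^2 + 2*u) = u*(u - 4)^2*(u + 2)*(u + 2)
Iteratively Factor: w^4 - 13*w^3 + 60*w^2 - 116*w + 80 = (w - 2)*(w^3 - 11*w^2 + 38*w - 40) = (w - 2)^2*(w^2 - 9*w + 20) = (w - 4)*(w - 2)^2*(w - 5)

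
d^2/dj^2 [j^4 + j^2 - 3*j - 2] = 12*j^2 + 2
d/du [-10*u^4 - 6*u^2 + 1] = -40*u^3 - 12*u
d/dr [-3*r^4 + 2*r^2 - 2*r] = -12*r^3 + 4*r - 2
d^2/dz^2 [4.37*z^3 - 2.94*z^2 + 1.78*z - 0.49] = 26.22*z - 5.88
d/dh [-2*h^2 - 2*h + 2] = -4*h - 2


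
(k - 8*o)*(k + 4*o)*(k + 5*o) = k^3 + k^2*o - 52*k*o^2 - 160*o^3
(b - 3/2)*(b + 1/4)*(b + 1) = b^3 - b^2/4 - 13*b/8 - 3/8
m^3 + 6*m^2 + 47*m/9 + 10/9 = (m + 1/3)*(m + 2/3)*(m + 5)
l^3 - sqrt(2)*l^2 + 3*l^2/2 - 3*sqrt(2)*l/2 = l*(l + 3/2)*(l - sqrt(2))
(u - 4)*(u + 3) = u^2 - u - 12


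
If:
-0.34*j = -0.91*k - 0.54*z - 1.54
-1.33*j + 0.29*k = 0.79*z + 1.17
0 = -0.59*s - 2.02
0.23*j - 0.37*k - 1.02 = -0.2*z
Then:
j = -2.54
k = -3.53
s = -3.42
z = 1.49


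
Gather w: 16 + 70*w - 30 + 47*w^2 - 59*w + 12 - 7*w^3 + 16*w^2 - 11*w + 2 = -7*w^3 + 63*w^2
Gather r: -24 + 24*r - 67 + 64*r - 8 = 88*r - 99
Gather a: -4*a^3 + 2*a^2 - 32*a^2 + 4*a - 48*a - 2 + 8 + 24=-4*a^3 - 30*a^2 - 44*a + 30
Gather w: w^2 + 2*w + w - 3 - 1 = w^2 + 3*w - 4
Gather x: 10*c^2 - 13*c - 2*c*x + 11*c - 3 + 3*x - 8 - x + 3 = 10*c^2 - 2*c + x*(2 - 2*c) - 8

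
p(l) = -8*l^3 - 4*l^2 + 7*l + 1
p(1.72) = -39.50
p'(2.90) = -218.04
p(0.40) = 2.65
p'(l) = -24*l^2 - 8*l + 7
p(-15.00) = 25996.00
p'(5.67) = -809.93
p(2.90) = -207.45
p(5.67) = -1546.18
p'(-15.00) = -5273.00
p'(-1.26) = -21.02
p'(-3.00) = -185.00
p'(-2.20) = -91.56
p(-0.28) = -1.10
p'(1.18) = -35.86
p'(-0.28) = 7.36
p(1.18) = -9.45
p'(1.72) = -77.76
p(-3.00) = 160.00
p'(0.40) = -0.04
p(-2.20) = 51.42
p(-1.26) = 1.83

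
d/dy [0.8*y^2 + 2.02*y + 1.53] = 1.6*y + 2.02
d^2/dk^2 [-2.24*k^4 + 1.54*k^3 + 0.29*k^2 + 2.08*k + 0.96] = -26.88*k^2 + 9.24*k + 0.58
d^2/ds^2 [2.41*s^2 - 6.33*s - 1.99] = 4.82000000000000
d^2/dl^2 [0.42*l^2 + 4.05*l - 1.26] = 0.840000000000000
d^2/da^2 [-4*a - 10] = 0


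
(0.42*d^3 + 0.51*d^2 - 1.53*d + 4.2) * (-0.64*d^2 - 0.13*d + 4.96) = -0.2688*d^5 - 0.381*d^4 + 2.9961*d^3 + 0.0404999999999998*d^2 - 8.1348*d + 20.832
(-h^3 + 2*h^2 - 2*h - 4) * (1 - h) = h^4 - 3*h^3 + 4*h^2 + 2*h - 4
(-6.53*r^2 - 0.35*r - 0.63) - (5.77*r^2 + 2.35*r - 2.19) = -12.3*r^2 - 2.7*r + 1.56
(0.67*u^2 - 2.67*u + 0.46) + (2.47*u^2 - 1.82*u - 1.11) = 3.14*u^2 - 4.49*u - 0.65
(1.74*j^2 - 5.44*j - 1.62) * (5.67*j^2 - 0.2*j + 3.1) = 9.8658*j^4 - 31.1928*j^3 - 2.7034*j^2 - 16.54*j - 5.022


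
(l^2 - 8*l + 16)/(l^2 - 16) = (l - 4)/(l + 4)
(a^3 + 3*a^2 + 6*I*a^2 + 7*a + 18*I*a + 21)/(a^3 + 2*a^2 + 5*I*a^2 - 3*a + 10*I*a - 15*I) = (a^2 + 6*I*a + 7)/(a^2 + a*(-1 + 5*I) - 5*I)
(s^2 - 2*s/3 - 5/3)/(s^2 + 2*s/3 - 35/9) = 3*(s + 1)/(3*s + 7)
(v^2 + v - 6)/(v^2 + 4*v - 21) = (v^2 + v - 6)/(v^2 + 4*v - 21)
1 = 1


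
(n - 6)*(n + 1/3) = n^2 - 17*n/3 - 2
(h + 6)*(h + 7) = h^2 + 13*h + 42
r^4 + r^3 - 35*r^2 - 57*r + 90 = (r - 6)*(r - 1)*(r + 3)*(r + 5)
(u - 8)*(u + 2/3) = u^2 - 22*u/3 - 16/3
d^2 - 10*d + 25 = (d - 5)^2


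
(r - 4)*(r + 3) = r^2 - r - 12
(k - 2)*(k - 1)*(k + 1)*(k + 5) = k^4 + 3*k^3 - 11*k^2 - 3*k + 10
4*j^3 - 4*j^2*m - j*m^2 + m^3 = (-2*j + m)*(-j + m)*(2*j + m)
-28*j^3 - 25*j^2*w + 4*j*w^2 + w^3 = (-4*j + w)*(j + w)*(7*j + w)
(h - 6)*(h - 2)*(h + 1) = h^3 - 7*h^2 + 4*h + 12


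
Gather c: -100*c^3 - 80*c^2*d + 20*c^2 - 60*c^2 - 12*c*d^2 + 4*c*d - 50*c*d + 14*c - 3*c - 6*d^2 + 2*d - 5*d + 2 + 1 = -100*c^3 + c^2*(-80*d - 40) + c*(-12*d^2 - 46*d + 11) - 6*d^2 - 3*d + 3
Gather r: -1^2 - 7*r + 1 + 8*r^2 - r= 8*r^2 - 8*r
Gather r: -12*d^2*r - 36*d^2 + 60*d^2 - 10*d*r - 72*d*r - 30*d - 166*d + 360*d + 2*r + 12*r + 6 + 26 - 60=24*d^2 + 164*d + r*(-12*d^2 - 82*d + 14) - 28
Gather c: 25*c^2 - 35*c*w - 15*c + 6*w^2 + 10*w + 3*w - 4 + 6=25*c^2 + c*(-35*w - 15) + 6*w^2 + 13*w + 2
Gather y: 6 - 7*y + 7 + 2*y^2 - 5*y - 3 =2*y^2 - 12*y + 10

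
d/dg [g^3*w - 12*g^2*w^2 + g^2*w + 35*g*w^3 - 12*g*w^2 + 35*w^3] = w*(3*g^2 - 24*g*w + 2*g + 35*w^2 - 12*w)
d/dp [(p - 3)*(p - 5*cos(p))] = p + (p - 3)*(5*sin(p) + 1) - 5*cos(p)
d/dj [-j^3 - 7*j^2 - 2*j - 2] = -3*j^2 - 14*j - 2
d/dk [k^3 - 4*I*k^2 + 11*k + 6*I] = 3*k^2 - 8*I*k + 11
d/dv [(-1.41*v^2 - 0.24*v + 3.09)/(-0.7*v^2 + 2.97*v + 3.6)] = (-4.3557*v^2 - 5.826*v - 10.0413)/(0.49*v^4 - 4.158*v^3 + 3.7809*v^2 + 21.384*v + 12.96)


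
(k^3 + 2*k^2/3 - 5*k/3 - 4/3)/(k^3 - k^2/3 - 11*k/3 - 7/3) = (3*k - 4)/(3*k - 7)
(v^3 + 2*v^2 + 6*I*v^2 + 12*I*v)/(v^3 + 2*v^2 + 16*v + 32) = v*(v + 6*I)/(v^2 + 16)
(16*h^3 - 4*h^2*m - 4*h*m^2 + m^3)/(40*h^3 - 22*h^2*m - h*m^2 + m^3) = (2*h + m)/(5*h + m)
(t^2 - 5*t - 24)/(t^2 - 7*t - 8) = (t + 3)/(t + 1)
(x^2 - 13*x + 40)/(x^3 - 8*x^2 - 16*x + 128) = (x - 5)/(x^2 - 16)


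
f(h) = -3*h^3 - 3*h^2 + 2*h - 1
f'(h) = -9*h^2 - 6*h + 2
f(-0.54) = -2.48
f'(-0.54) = 2.62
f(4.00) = -233.00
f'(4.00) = -166.00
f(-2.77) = 34.20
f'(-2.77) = -50.44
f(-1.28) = -2.18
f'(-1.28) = -5.07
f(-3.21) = 60.90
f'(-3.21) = -71.48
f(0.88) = -3.61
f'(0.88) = -10.25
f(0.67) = -1.91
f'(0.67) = -6.06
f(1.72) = -21.70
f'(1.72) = -34.95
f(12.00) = -5593.00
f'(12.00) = -1366.00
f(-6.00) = 527.00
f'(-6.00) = -286.00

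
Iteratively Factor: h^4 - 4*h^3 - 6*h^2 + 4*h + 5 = (h + 1)*(h^3 - 5*h^2 - h + 5) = (h - 5)*(h + 1)*(h^2 - 1) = (h - 5)*(h - 1)*(h + 1)*(h + 1)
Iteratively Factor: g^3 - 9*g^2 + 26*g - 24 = (g - 2)*(g^2 - 7*g + 12) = (g - 4)*(g - 2)*(g - 3)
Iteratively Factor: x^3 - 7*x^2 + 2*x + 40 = (x - 4)*(x^2 - 3*x - 10) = (x - 4)*(x + 2)*(x - 5)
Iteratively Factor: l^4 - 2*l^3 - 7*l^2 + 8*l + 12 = (l + 1)*(l^3 - 3*l^2 - 4*l + 12) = (l + 1)*(l + 2)*(l^2 - 5*l + 6) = (l - 3)*(l + 1)*(l + 2)*(l - 2)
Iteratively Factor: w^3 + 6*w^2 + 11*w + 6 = (w + 1)*(w^2 + 5*w + 6) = (w + 1)*(w + 3)*(w + 2)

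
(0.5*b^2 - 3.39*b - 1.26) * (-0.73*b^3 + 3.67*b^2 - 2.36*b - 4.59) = -0.365*b^5 + 4.3097*b^4 - 12.7015*b^3 + 1.0812*b^2 + 18.5337*b + 5.7834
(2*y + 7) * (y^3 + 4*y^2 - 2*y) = 2*y^4 + 15*y^3 + 24*y^2 - 14*y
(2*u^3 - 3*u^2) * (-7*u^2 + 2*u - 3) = -14*u^5 + 25*u^4 - 12*u^3 + 9*u^2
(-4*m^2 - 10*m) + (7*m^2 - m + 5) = 3*m^2 - 11*m + 5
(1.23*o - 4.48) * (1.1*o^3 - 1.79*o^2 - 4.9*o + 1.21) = 1.353*o^4 - 7.1297*o^3 + 1.9922*o^2 + 23.4403*o - 5.4208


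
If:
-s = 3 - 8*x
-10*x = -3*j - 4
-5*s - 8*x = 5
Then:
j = -23/36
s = -4/3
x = 5/24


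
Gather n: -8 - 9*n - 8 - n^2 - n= -n^2 - 10*n - 16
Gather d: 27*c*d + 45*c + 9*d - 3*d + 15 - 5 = 45*c + d*(27*c + 6) + 10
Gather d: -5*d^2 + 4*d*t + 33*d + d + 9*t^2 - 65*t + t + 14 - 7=-5*d^2 + d*(4*t + 34) + 9*t^2 - 64*t + 7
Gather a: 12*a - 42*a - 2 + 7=5 - 30*a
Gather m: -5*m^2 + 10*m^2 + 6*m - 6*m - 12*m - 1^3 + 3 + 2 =5*m^2 - 12*m + 4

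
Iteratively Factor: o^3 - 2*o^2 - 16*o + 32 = (o - 2)*(o^2 - 16) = (o - 2)*(o + 4)*(o - 4)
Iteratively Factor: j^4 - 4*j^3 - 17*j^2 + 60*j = (j - 5)*(j^3 + j^2 - 12*j) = (j - 5)*(j + 4)*(j^2 - 3*j) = j*(j - 5)*(j + 4)*(j - 3)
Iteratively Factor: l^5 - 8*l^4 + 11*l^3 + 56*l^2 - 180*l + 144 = (l - 2)*(l^4 - 6*l^3 - l^2 + 54*l - 72) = (l - 2)^2*(l^3 - 4*l^2 - 9*l + 36) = (l - 2)^2*(l + 3)*(l^2 - 7*l + 12) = (l - 3)*(l - 2)^2*(l + 3)*(l - 4)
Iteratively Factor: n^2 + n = (n + 1)*(n)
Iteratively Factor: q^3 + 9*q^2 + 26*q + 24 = (q + 4)*(q^2 + 5*q + 6) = (q + 2)*(q + 4)*(q + 3)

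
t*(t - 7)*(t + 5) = t^3 - 2*t^2 - 35*t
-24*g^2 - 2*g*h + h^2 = (-6*g + h)*(4*g + h)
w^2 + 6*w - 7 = (w - 1)*(w + 7)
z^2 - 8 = (z - 2*sqrt(2))*(z + 2*sqrt(2))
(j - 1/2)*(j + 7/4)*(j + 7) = j^3 + 33*j^2/4 + 63*j/8 - 49/8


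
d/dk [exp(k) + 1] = exp(k)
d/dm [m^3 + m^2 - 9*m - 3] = 3*m^2 + 2*m - 9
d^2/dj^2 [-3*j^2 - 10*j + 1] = -6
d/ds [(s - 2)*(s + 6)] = 2*s + 4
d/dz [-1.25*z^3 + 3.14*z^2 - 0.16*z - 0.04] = -3.75*z^2 + 6.28*z - 0.16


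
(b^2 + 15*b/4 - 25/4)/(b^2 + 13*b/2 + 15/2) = (4*b - 5)/(2*(2*b + 3))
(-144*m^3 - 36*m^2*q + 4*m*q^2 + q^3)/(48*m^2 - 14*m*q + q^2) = (24*m^2 + 10*m*q + q^2)/(-8*m + q)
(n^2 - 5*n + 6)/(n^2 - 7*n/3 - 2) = 3*(n - 2)/(3*n + 2)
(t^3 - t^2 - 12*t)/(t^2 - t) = (t^2 - t - 12)/(t - 1)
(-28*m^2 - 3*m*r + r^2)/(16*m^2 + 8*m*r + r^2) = (-7*m + r)/(4*m + r)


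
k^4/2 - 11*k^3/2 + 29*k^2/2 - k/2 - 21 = (k/2 + 1/2)*(k - 7)*(k - 3)*(k - 2)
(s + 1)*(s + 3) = s^2 + 4*s + 3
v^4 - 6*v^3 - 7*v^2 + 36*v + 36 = (v - 6)*(v - 3)*(v + 1)*(v + 2)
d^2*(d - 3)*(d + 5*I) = d^4 - 3*d^3 + 5*I*d^3 - 15*I*d^2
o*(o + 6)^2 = o^3 + 12*o^2 + 36*o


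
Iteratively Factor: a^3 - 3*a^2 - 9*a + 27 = (a + 3)*(a^2 - 6*a + 9) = (a - 3)*(a + 3)*(a - 3)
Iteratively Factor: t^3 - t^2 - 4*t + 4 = (t - 2)*(t^2 + t - 2) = (t - 2)*(t - 1)*(t + 2)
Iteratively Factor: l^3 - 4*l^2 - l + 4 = (l - 4)*(l^2 - 1) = (l - 4)*(l + 1)*(l - 1)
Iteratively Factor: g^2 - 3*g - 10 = (g - 5)*(g + 2)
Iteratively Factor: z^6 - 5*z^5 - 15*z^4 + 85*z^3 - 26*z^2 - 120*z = (z - 2)*(z^5 - 3*z^4 - 21*z^3 + 43*z^2 + 60*z) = (z - 3)*(z - 2)*(z^4 - 21*z^2 - 20*z) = (z - 3)*(z - 2)*(z + 1)*(z^3 - z^2 - 20*z) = (z - 3)*(z - 2)*(z + 1)*(z + 4)*(z^2 - 5*z) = z*(z - 3)*(z - 2)*(z + 1)*(z + 4)*(z - 5)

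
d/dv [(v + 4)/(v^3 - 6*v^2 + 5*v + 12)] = (v^3 - 6*v^2 + 5*v - (v + 4)*(3*v^2 - 12*v + 5) + 12)/(v^3 - 6*v^2 + 5*v + 12)^2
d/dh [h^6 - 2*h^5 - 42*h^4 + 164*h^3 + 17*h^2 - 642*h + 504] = 6*h^5 - 10*h^4 - 168*h^3 + 492*h^2 + 34*h - 642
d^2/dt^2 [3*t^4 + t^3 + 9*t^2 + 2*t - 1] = 36*t^2 + 6*t + 18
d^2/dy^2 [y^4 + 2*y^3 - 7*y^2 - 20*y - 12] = 12*y^2 + 12*y - 14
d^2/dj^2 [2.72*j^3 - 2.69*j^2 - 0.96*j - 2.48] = 16.32*j - 5.38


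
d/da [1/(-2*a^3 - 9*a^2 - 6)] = 6*a*(a + 3)/(2*a^3 + 9*a^2 + 6)^2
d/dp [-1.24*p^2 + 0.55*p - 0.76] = 0.55 - 2.48*p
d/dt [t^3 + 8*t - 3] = 3*t^2 + 8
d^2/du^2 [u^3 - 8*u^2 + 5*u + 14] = 6*u - 16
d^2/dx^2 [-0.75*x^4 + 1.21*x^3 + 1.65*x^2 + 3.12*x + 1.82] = -9.0*x^2 + 7.26*x + 3.3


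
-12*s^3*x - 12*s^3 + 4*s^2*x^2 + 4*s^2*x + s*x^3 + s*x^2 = (-2*s + x)*(6*s + x)*(s*x + s)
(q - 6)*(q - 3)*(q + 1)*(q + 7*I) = q^4 - 8*q^3 + 7*I*q^3 + 9*q^2 - 56*I*q^2 + 18*q + 63*I*q + 126*I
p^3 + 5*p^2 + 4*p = p*(p + 1)*(p + 4)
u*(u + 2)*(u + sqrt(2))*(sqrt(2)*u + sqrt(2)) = sqrt(2)*u^4 + 2*u^3 + 3*sqrt(2)*u^3 + 2*sqrt(2)*u^2 + 6*u^2 + 4*u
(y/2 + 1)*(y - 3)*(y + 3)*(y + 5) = y^4/2 + 7*y^3/2 + y^2/2 - 63*y/2 - 45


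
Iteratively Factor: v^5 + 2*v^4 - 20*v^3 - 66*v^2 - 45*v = (v + 1)*(v^4 + v^3 - 21*v^2 - 45*v) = (v - 5)*(v + 1)*(v^3 + 6*v^2 + 9*v) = (v - 5)*(v + 1)*(v + 3)*(v^2 + 3*v) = v*(v - 5)*(v + 1)*(v + 3)*(v + 3)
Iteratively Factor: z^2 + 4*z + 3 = (z + 1)*(z + 3)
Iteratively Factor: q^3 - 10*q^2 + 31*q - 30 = (q - 3)*(q^2 - 7*q + 10) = (q - 5)*(q - 3)*(q - 2)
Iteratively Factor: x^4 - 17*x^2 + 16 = (x + 4)*(x^3 - 4*x^2 - x + 4) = (x + 1)*(x + 4)*(x^2 - 5*x + 4) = (x - 1)*(x + 1)*(x + 4)*(x - 4)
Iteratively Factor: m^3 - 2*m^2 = (m)*(m^2 - 2*m) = m^2*(m - 2)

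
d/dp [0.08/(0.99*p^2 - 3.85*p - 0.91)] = (0.308 - 0.1584*p)/(-0.99*p^2 + 3.85*p + 0.91)^2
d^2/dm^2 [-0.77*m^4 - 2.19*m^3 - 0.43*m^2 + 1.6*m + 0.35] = -9.24*m^2 - 13.14*m - 0.86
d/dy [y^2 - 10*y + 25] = 2*y - 10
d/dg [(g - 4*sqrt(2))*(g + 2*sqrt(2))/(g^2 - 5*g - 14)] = (-5*g^2 + 2*sqrt(2)*g^2 + 4*g - 80 + 28*sqrt(2))/(g^4 - 10*g^3 - 3*g^2 + 140*g + 196)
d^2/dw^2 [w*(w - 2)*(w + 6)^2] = 12*w^2 + 60*w + 24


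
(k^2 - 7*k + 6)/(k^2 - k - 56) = (-k^2 + 7*k - 6)/(-k^2 + k + 56)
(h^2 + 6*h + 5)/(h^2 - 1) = (h + 5)/(h - 1)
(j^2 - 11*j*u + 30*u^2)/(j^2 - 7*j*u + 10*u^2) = (-j + 6*u)/(-j + 2*u)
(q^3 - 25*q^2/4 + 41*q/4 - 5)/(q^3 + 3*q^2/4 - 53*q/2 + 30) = (q - 1)/(q + 6)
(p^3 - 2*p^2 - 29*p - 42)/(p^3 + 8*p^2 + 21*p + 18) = (p - 7)/(p + 3)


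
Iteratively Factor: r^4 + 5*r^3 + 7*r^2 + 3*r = (r + 1)*(r^3 + 4*r^2 + 3*r) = (r + 1)*(r + 3)*(r^2 + r) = r*(r + 1)*(r + 3)*(r + 1)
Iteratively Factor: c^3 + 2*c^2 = (c + 2)*(c^2) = c*(c + 2)*(c)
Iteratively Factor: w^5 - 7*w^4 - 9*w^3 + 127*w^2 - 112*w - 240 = (w - 5)*(w^4 - 2*w^3 - 19*w^2 + 32*w + 48) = (w - 5)*(w + 1)*(w^3 - 3*w^2 - 16*w + 48) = (w - 5)*(w - 4)*(w + 1)*(w^2 + w - 12) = (w - 5)*(w - 4)*(w - 3)*(w + 1)*(w + 4)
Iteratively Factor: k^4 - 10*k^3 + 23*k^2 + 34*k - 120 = (k + 2)*(k^3 - 12*k^2 + 47*k - 60) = (k - 5)*(k + 2)*(k^2 - 7*k + 12) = (k - 5)*(k - 3)*(k + 2)*(k - 4)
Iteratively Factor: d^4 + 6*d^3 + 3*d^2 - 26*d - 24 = (d + 3)*(d^3 + 3*d^2 - 6*d - 8) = (d + 3)*(d + 4)*(d^2 - d - 2) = (d - 2)*(d + 3)*(d + 4)*(d + 1)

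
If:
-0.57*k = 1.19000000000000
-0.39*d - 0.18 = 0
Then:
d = -0.46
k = -2.09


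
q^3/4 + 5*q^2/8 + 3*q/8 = q*(q/4 + 1/4)*(q + 3/2)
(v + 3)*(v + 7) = v^2 + 10*v + 21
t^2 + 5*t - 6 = (t - 1)*(t + 6)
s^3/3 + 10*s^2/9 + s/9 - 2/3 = (s/3 + 1)*(s - 2/3)*(s + 1)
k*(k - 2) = k^2 - 2*k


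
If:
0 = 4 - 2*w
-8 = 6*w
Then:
No Solution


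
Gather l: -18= -18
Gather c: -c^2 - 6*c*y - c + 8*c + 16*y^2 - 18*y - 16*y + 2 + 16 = -c^2 + c*(7 - 6*y) + 16*y^2 - 34*y + 18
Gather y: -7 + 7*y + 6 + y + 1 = 8*y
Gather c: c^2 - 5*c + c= c^2 - 4*c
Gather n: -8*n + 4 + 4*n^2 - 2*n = 4*n^2 - 10*n + 4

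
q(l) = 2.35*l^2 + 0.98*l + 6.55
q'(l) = 4.7*l + 0.98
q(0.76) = 8.65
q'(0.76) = 4.55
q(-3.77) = 36.26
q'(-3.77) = -16.74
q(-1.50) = 10.37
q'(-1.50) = -6.07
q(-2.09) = 14.77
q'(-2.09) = -8.84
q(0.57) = 7.87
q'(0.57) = 3.66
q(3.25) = 34.56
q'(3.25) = 16.26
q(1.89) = 16.80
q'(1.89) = 9.86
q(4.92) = 68.26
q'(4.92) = 24.10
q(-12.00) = 333.19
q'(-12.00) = -55.42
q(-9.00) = 188.08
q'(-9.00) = -41.32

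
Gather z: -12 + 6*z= 6*z - 12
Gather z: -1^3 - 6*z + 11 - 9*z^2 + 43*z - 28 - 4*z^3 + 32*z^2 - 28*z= -4*z^3 + 23*z^2 + 9*z - 18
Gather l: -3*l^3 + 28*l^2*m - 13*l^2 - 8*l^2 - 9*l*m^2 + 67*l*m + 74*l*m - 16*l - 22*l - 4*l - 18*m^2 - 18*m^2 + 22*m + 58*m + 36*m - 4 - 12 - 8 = -3*l^3 + l^2*(28*m - 21) + l*(-9*m^2 + 141*m - 42) - 36*m^2 + 116*m - 24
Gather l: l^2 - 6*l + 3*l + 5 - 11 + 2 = l^2 - 3*l - 4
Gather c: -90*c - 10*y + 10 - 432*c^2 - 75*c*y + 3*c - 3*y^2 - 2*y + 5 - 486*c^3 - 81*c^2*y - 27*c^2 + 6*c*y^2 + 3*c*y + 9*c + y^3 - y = -486*c^3 + c^2*(-81*y - 459) + c*(6*y^2 - 72*y - 78) + y^3 - 3*y^2 - 13*y + 15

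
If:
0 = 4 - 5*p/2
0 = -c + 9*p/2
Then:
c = 36/5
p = 8/5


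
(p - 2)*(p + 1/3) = p^2 - 5*p/3 - 2/3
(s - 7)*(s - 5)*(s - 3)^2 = s^4 - 18*s^3 + 116*s^2 - 318*s + 315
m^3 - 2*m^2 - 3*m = m*(m - 3)*(m + 1)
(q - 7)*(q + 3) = q^2 - 4*q - 21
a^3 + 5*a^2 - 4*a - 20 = (a - 2)*(a + 2)*(a + 5)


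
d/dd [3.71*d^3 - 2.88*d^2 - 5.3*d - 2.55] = 11.13*d^2 - 5.76*d - 5.3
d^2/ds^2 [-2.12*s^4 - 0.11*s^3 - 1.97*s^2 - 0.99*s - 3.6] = -25.44*s^2 - 0.66*s - 3.94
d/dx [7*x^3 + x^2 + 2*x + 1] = 21*x^2 + 2*x + 2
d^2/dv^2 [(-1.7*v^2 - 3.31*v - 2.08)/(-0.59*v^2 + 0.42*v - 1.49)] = (3.146942*v^3 - 4.622532*v^2 - 20.55147*v + 8.767904)/(0.205379*v^6 - 0.438606*v^5 + 1.868235*v^4 - 2.28942*v^3 + 4.718085*v^2 - 2.797326*v + 3.307949)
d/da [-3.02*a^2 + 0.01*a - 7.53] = 0.01 - 6.04*a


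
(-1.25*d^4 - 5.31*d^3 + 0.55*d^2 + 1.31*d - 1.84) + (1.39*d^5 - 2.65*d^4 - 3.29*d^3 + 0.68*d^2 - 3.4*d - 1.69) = 1.39*d^5 - 3.9*d^4 - 8.6*d^3 + 1.23*d^2 - 2.09*d - 3.53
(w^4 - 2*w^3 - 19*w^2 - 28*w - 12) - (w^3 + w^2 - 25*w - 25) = w^4 - 3*w^3 - 20*w^2 - 3*w + 13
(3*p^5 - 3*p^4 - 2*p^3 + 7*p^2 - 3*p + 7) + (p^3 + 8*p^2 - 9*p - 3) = 3*p^5 - 3*p^4 - p^3 + 15*p^2 - 12*p + 4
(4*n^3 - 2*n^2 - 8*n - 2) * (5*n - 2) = 20*n^4 - 18*n^3 - 36*n^2 + 6*n + 4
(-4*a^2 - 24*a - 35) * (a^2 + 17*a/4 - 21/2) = -4*a^4 - 41*a^3 - 95*a^2 + 413*a/4 + 735/2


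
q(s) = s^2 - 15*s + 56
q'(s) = 2*s - 15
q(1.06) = 41.22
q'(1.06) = -12.88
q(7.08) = -0.07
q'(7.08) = -0.84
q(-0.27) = 60.12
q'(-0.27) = -15.54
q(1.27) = 38.56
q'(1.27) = -12.46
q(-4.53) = 144.47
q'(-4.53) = -24.06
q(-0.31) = 60.75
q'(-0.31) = -15.62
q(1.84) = 31.79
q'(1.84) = -11.32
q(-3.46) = 119.87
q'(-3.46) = -21.92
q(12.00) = 20.00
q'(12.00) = 9.00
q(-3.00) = 110.00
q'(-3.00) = -21.00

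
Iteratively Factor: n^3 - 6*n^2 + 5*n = (n - 1)*(n^2 - 5*n) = (n - 5)*(n - 1)*(n)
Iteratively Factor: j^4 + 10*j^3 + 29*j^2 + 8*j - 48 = (j - 1)*(j^3 + 11*j^2 + 40*j + 48) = (j - 1)*(j + 4)*(j^2 + 7*j + 12) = (j - 1)*(j + 3)*(j + 4)*(j + 4)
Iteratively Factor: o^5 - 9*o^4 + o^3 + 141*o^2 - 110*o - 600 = (o + 2)*(o^4 - 11*o^3 + 23*o^2 + 95*o - 300) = (o + 2)*(o + 3)*(o^3 - 14*o^2 + 65*o - 100) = (o - 4)*(o + 2)*(o + 3)*(o^2 - 10*o + 25) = (o - 5)*(o - 4)*(o + 2)*(o + 3)*(o - 5)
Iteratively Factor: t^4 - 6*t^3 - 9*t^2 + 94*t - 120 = (t - 3)*(t^3 - 3*t^2 - 18*t + 40) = (t - 3)*(t - 2)*(t^2 - t - 20) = (t - 5)*(t - 3)*(t - 2)*(t + 4)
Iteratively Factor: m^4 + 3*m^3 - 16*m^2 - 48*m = (m - 4)*(m^3 + 7*m^2 + 12*m) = (m - 4)*(m + 4)*(m^2 + 3*m) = m*(m - 4)*(m + 4)*(m + 3)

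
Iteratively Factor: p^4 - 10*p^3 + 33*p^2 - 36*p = (p - 4)*(p^3 - 6*p^2 + 9*p) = (p - 4)*(p - 3)*(p^2 - 3*p) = (p - 4)*(p - 3)^2*(p)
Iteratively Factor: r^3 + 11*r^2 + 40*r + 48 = (r + 4)*(r^2 + 7*r + 12) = (r + 3)*(r + 4)*(r + 4)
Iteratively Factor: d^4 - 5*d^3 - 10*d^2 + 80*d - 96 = (d - 4)*(d^3 - d^2 - 14*d + 24) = (d - 4)*(d - 2)*(d^2 + d - 12) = (d - 4)*(d - 3)*(d - 2)*(d + 4)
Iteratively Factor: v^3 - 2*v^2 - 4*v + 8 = (v - 2)*(v^2 - 4) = (v - 2)*(v + 2)*(v - 2)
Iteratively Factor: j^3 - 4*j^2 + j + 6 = (j - 2)*(j^2 - 2*j - 3) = (j - 2)*(j + 1)*(j - 3)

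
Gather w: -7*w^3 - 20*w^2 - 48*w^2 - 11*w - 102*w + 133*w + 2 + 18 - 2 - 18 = -7*w^3 - 68*w^2 + 20*w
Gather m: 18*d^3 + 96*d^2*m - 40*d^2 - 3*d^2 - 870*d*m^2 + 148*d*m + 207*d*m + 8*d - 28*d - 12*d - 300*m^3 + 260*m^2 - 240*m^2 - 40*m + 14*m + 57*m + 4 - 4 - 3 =18*d^3 - 43*d^2 - 32*d - 300*m^3 + m^2*(20 - 870*d) + m*(96*d^2 + 355*d + 31) - 3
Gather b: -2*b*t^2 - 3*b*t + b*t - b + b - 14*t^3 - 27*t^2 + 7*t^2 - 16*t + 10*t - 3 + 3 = b*(-2*t^2 - 2*t) - 14*t^3 - 20*t^2 - 6*t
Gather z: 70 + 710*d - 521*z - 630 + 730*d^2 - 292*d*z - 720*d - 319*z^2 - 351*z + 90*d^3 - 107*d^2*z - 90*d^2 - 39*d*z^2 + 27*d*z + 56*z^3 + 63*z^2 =90*d^3 + 640*d^2 - 10*d + 56*z^3 + z^2*(-39*d - 256) + z*(-107*d^2 - 265*d - 872) - 560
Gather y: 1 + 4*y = 4*y + 1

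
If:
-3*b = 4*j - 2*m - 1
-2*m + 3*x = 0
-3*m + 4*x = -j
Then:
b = x/3 + 1/3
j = x/2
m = 3*x/2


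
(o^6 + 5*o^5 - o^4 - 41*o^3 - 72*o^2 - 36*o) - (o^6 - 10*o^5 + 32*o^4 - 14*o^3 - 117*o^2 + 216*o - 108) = 15*o^5 - 33*o^4 - 27*o^3 + 45*o^2 - 252*o + 108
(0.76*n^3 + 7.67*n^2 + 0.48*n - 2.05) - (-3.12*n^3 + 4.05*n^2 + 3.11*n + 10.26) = 3.88*n^3 + 3.62*n^2 - 2.63*n - 12.31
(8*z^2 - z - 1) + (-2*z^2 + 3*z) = 6*z^2 + 2*z - 1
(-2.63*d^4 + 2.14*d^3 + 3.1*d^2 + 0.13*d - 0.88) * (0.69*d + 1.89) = -1.8147*d^5 - 3.4941*d^4 + 6.1836*d^3 + 5.9487*d^2 - 0.3615*d - 1.6632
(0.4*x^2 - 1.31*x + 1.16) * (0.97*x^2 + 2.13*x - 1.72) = 0.388*x^4 - 0.4187*x^3 - 2.3531*x^2 + 4.724*x - 1.9952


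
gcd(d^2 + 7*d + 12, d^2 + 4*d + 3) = d + 3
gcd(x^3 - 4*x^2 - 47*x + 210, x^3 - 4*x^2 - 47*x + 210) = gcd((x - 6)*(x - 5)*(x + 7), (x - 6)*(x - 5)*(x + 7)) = x^3 - 4*x^2 - 47*x + 210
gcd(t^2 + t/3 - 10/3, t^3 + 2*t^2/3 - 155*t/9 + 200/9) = t - 5/3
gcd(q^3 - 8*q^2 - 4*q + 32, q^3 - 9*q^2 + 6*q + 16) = q^2 - 10*q + 16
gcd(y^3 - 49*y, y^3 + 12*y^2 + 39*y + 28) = y + 7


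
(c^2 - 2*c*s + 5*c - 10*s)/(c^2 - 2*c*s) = (c + 5)/c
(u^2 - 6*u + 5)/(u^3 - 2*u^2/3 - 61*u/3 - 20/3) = 3*(u - 1)/(3*u^2 + 13*u + 4)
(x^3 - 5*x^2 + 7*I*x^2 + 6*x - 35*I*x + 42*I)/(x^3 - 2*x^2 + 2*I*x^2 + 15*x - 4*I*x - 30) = (x^2 + x*(-3 + 7*I) - 21*I)/(x^2 + 2*I*x + 15)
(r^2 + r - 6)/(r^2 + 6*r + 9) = (r - 2)/(r + 3)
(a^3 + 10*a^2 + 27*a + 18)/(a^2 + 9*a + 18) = a + 1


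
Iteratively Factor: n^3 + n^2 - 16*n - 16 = (n + 1)*(n^2 - 16) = (n - 4)*(n + 1)*(n + 4)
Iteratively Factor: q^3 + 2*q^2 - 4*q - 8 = (q + 2)*(q^2 - 4) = (q - 2)*(q + 2)*(q + 2)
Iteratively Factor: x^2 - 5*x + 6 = (x - 2)*(x - 3)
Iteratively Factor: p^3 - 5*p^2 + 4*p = (p - 1)*(p^2 - 4*p) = (p - 4)*(p - 1)*(p)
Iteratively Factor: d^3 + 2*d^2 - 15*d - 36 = (d + 3)*(d^2 - d - 12) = (d - 4)*(d + 3)*(d + 3)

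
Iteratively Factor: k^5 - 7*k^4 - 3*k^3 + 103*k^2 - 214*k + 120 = (k - 1)*(k^4 - 6*k^3 - 9*k^2 + 94*k - 120) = (k - 1)*(k + 4)*(k^3 - 10*k^2 + 31*k - 30) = (k - 5)*(k - 1)*(k + 4)*(k^2 - 5*k + 6) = (k - 5)*(k - 3)*(k - 1)*(k + 4)*(k - 2)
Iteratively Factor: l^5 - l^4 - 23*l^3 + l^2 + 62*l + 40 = (l + 1)*(l^4 - 2*l^3 - 21*l^2 + 22*l + 40) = (l - 5)*(l + 1)*(l^3 + 3*l^2 - 6*l - 8) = (l - 5)*(l - 2)*(l + 1)*(l^2 + 5*l + 4) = (l - 5)*(l - 2)*(l + 1)*(l + 4)*(l + 1)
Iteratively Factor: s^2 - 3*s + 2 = (s - 2)*(s - 1)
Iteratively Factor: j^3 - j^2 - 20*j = (j - 5)*(j^2 + 4*j) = j*(j - 5)*(j + 4)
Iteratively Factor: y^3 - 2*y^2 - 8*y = (y + 2)*(y^2 - 4*y) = y*(y + 2)*(y - 4)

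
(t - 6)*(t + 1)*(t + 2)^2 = t^4 - t^3 - 22*t^2 - 44*t - 24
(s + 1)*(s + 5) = s^2 + 6*s + 5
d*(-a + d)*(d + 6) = -a*d^2 - 6*a*d + d^3 + 6*d^2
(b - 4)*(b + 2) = b^2 - 2*b - 8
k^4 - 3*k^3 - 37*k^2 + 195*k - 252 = (k - 4)*(k - 3)^2*(k + 7)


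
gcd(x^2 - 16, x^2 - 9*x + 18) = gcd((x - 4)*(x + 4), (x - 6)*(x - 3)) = 1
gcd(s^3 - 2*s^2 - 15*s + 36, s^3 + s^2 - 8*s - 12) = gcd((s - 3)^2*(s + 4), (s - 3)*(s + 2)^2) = s - 3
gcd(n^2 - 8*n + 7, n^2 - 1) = n - 1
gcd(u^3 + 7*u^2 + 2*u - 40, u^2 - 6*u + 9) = 1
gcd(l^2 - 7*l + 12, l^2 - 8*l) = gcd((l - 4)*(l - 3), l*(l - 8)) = 1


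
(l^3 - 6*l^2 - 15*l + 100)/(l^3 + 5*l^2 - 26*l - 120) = (l - 5)/(l + 6)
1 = 1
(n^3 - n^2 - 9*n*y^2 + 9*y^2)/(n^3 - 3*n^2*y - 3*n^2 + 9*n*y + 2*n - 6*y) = (n + 3*y)/(n - 2)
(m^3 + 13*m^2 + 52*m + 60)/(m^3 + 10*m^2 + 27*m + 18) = (m^2 + 7*m + 10)/(m^2 + 4*m + 3)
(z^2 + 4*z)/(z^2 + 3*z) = (z + 4)/(z + 3)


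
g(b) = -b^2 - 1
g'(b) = -2*b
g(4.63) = -22.44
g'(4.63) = -9.26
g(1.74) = -4.03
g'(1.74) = -3.48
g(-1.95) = -4.80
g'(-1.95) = 3.90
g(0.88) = -1.77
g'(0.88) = -1.76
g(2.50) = -7.25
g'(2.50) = -5.00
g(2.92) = -9.53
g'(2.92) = -5.84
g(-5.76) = -34.18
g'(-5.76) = 11.52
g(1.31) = -2.72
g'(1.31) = -2.62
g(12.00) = -145.00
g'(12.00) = -24.00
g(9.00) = -82.00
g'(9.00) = -18.00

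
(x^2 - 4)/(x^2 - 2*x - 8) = (x - 2)/(x - 4)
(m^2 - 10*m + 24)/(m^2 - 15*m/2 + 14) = 2*(m - 6)/(2*m - 7)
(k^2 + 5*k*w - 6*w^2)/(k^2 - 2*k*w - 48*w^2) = (-k + w)/(-k + 8*w)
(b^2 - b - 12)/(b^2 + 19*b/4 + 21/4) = 4*(b - 4)/(4*b + 7)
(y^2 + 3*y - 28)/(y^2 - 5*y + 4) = (y + 7)/(y - 1)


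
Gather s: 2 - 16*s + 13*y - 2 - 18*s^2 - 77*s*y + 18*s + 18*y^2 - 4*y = -18*s^2 + s*(2 - 77*y) + 18*y^2 + 9*y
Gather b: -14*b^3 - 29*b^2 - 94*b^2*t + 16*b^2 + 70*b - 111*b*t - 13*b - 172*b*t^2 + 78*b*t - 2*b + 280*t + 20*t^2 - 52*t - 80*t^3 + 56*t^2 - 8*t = -14*b^3 + b^2*(-94*t - 13) + b*(-172*t^2 - 33*t + 55) - 80*t^3 + 76*t^2 + 220*t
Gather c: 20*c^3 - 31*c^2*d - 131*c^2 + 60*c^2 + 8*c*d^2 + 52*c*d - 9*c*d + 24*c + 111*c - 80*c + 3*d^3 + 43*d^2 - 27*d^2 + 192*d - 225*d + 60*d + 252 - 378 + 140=20*c^3 + c^2*(-31*d - 71) + c*(8*d^2 + 43*d + 55) + 3*d^3 + 16*d^2 + 27*d + 14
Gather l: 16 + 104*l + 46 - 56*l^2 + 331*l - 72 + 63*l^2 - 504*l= 7*l^2 - 69*l - 10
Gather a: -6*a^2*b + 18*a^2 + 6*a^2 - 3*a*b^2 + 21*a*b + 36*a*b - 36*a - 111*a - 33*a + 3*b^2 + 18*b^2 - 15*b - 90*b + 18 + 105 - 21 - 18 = a^2*(24 - 6*b) + a*(-3*b^2 + 57*b - 180) + 21*b^2 - 105*b + 84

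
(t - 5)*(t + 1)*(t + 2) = t^3 - 2*t^2 - 13*t - 10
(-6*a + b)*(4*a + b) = -24*a^2 - 2*a*b + b^2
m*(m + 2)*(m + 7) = m^3 + 9*m^2 + 14*m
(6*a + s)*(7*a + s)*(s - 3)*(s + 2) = 42*a^2*s^2 - 42*a^2*s - 252*a^2 + 13*a*s^3 - 13*a*s^2 - 78*a*s + s^4 - s^3 - 6*s^2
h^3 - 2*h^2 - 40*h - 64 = (h - 8)*(h + 2)*(h + 4)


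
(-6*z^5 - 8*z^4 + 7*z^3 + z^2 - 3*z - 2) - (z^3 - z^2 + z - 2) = -6*z^5 - 8*z^4 + 6*z^3 + 2*z^2 - 4*z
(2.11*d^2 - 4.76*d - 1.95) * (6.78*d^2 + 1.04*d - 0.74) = 14.3058*d^4 - 30.0784*d^3 - 19.7328*d^2 + 1.4944*d + 1.443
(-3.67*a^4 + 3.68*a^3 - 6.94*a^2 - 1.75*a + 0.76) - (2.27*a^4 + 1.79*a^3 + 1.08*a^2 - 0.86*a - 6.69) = -5.94*a^4 + 1.89*a^3 - 8.02*a^2 - 0.89*a + 7.45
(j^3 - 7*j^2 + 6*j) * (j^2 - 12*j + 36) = j^5 - 19*j^4 + 126*j^3 - 324*j^2 + 216*j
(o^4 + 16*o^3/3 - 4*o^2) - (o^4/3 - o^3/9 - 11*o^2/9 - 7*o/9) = 2*o^4/3 + 49*o^3/9 - 25*o^2/9 + 7*o/9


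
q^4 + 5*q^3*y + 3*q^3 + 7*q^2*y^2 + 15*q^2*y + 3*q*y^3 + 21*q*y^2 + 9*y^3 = (q + 3)*(q + y)^2*(q + 3*y)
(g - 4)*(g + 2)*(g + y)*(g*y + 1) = g^4*y + g^3*y^2 - 2*g^3*y + g^3 - 2*g^2*y^2 - 7*g^2*y - 2*g^2 - 8*g*y^2 - 2*g*y - 8*g - 8*y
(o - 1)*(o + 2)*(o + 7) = o^3 + 8*o^2 + 5*o - 14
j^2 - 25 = (j - 5)*(j + 5)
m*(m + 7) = m^2 + 7*m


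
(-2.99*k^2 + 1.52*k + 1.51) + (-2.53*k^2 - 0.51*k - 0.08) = -5.52*k^2 + 1.01*k + 1.43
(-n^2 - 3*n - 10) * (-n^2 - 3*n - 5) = n^4 + 6*n^3 + 24*n^2 + 45*n + 50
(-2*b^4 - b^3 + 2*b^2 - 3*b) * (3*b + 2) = -6*b^5 - 7*b^4 + 4*b^3 - 5*b^2 - 6*b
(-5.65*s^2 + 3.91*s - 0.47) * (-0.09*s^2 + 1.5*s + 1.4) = 0.5085*s^4 - 8.8269*s^3 - 2.0027*s^2 + 4.769*s - 0.658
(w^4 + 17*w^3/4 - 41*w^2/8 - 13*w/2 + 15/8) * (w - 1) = w^5 + 13*w^4/4 - 75*w^3/8 - 11*w^2/8 + 67*w/8 - 15/8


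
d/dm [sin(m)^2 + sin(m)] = sin(2*m) + cos(m)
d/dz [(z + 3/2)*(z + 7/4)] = 2*z + 13/4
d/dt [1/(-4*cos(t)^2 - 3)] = -4*sin(2*t)/(2*cos(2*t) + 5)^2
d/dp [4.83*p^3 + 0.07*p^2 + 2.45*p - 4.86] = 14.49*p^2 + 0.14*p + 2.45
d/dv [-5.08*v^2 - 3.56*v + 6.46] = -10.16*v - 3.56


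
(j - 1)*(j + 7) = j^2 + 6*j - 7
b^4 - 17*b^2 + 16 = (b - 4)*(b - 1)*(b + 1)*(b + 4)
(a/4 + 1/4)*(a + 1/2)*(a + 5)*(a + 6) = a^4/4 + 25*a^3/8 + 47*a^2/4 + 101*a/8 + 15/4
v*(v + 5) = v^2 + 5*v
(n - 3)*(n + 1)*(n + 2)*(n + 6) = n^4 + 6*n^3 - 7*n^2 - 48*n - 36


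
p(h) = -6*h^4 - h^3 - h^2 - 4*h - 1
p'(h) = -24*h^3 - 3*h^2 - 2*h - 4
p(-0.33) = 0.18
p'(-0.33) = -2.80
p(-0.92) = -1.69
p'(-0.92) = 13.99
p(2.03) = -123.50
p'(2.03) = -221.19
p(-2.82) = -354.69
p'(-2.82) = 516.00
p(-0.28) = 0.03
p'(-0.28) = -3.15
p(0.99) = -12.67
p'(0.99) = -32.21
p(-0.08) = -0.69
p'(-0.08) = -3.85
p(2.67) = -342.77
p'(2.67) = -487.55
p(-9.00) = -38683.00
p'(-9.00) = 17267.00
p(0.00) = -1.00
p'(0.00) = -4.00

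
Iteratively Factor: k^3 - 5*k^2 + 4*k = (k)*(k^2 - 5*k + 4) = k*(k - 1)*(k - 4)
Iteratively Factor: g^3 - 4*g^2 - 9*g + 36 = (g - 3)*(g^2 - g - 12) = (g - 4)*(g - 3)*(g + 3)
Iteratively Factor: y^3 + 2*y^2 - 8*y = (y - 2)*(y^2 + 4*y) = y*(y - 2)*(y + 4)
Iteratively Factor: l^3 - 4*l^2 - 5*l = (l + 1)*(l^2 - 5*l) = l*(l + 1)*(l - 5)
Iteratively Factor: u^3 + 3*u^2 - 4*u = (u + 4)*(u^2 - u) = u*(u + 4)*(u - 1)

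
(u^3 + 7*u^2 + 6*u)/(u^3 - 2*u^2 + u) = (u^2 + 7*u + 6)/(u^2 - 2*u + 1)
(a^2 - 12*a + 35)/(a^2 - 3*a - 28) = (a - 5)/(a + 4)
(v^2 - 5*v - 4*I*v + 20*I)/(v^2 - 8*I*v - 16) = (v - 5)/(v - 4*I)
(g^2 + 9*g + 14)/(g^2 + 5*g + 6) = (g + 7)/(g + 3)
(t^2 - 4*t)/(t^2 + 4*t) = (t - 4)/(t + 4)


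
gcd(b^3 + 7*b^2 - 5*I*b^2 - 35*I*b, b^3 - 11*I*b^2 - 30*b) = b^2 - 5*I*b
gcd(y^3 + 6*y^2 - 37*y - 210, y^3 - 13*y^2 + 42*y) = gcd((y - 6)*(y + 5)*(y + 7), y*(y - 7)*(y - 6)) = y - 6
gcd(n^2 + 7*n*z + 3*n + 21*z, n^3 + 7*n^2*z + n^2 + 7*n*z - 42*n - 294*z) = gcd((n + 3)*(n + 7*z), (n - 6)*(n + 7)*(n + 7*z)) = n + 7*z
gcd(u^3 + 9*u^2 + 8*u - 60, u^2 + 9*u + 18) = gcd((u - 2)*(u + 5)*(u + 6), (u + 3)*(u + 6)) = u + 6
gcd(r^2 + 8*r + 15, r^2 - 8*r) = 1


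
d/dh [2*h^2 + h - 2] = 4*h + 1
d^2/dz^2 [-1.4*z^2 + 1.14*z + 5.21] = -2.80000000000000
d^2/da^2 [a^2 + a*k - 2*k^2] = 2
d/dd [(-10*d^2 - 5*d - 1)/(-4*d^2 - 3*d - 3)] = 2*(5*d^2 + 26*d + 6)/(16*d^4 + 24*d^3 + 33*d^2 + 18*d + 9)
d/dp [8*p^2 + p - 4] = 16*p + 1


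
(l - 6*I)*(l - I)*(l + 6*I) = l^3 - I*l^2 + 36*l - 36*I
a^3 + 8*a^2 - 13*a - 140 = (a - 4)*(a + 5)*(a + 7)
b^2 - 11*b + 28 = (b - 7)*(b - 4)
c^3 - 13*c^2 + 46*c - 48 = (c - 8)*(c - 3)*(c - 2)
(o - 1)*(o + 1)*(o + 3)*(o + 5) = o^4 + 8*o^3 + 14*o^2 - 8*o - 15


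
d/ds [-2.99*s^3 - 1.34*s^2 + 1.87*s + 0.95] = -8.97*s^2 - 2.68*s + 1.87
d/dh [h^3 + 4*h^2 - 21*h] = 3*h^2 + 8*h - 21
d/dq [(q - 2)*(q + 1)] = 2*q - 1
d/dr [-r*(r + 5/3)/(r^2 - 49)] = (5*r^2 + 294*r + 245)/(3*(r^4 - 98*r^2 + 2401))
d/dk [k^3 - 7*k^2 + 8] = k*(3*k - 14)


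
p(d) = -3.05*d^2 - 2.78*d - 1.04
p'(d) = -6.1*d - 2.78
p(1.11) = -7.88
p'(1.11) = -9.55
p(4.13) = -64.54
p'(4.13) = -27.97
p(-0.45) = -0.41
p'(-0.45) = -0.03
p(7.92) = -214.37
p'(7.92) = -51.09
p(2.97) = -36.20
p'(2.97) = -20.90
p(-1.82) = -6.08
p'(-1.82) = 8.32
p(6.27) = -138.37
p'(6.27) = -41.03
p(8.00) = -218.48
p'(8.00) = -51.58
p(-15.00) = -645.59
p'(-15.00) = 88.72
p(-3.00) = -20.15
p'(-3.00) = 15.52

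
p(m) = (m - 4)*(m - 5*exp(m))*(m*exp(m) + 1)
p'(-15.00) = -34.00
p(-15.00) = 285.00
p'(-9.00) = -22.08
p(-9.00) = 116.88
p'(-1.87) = -4.92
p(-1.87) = 11.03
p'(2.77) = 6599.10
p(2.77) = 4282.69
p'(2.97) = 7817.67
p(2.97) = 5731.52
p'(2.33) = 3679.53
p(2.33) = 2043.95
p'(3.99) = -56396.53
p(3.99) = 576.98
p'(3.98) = -53864.86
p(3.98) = 1128.22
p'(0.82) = 202.48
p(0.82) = 95.85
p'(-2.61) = -8.11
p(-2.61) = 15.90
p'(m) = (1 - 5*exp(m))*(m - 4)*(m*exp(m) + 1) + (m - 4)*(m - 5*exp(m))*(m*exp(m) + exp(m)) + (m - 5*exp(m))*(m*exp(m) + 1)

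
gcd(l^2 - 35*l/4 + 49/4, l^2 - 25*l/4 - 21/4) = l - 7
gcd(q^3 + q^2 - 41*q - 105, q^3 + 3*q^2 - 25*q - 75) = q^2 + 8*q + 15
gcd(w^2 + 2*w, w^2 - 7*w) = w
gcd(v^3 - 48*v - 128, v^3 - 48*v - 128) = v^3 - 48*v - 128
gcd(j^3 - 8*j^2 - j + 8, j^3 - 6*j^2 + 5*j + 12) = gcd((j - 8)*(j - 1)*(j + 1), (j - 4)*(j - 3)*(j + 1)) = j + 1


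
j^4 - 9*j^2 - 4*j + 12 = (j - 3)*(j - 1)*(j + 2)^2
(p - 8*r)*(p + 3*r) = p^2 - 5*p*r - 24*r^2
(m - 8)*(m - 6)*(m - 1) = m^3 - 15*m^2 + 62*m - 48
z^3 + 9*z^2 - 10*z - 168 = (z - 4)*(z + 6)*(z + 7)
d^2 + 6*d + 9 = (d + 3)^2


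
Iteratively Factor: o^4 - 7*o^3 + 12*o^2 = (o)*(o^3 - 7*o^2 + 12*o) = o*(o - 3)*(o^2 - 4*o) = o^2*(o - 3)*(o - 4)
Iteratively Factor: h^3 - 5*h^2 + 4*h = (h - 1)*(h^2 - 4*h) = (h - 4)*(h - 1)*(h)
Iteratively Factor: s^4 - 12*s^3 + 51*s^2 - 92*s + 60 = (s - 3)*(s^3 - 9*s^2 + 24*s - 20) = (s - 5)*(s - 3)*(s^2 - 4*s + 4) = (s - 5)*(s - 3)*(s - 2)*(s - 2)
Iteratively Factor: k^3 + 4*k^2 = (k)*(k^2 + 4*k) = k*(k + 4)*(k)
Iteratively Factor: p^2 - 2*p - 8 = (p + 2)*(p - 4)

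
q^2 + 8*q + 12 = (q + 2)*(q + 6)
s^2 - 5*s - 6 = (s - 6)*(s + 1)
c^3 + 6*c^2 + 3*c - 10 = (c - 1)*(c + 2)*(c + 5)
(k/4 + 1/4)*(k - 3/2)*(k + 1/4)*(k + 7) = k^4/4 + 27*k^3/16 - 27*k^2/32 - 47*k/16 - 21/32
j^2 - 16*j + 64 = (j - 8)^2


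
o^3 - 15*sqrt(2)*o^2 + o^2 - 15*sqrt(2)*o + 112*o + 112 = (o + 1)*(o - 8*sqrt(2))*(o - 7*sqrt(2))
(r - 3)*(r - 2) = r^2 - 5*r + 6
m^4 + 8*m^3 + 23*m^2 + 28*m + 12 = (m + 1)*(m + 2)^2*(m + 3)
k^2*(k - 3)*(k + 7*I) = k^4 - 3*k^3 + 7*I*k^3 - 21*I*k^2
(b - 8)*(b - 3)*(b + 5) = b^3 - 6*b^2 - 31*b + 120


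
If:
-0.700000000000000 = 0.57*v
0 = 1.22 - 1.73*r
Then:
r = 0.71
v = -1.23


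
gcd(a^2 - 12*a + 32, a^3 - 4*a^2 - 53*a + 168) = a - 8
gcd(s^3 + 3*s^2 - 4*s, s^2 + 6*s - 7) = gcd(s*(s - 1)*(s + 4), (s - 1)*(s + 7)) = s - 1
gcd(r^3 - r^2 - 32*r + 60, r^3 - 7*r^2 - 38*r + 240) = r^2 + r - 30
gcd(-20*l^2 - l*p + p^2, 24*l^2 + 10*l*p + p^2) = 4*l + p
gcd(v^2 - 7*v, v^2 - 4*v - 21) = v - 7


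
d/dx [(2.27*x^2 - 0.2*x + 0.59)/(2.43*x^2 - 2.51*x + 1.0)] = (-5.2117*x^2 + 1.6726*x + 1.2809)/(5.9049*x^4 - 12.1986*x^3 + 11.1601*x^2 - 5.02*x + 1.0)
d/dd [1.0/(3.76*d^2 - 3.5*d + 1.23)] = (3.5 - 7.52*d)/(3.76*d^2 - 3.5*d + 1.23)^2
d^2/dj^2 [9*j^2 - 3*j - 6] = 18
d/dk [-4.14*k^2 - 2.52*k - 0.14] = -8.28*k - 2.52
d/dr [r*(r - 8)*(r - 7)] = 3*r^2 - 30*r + 56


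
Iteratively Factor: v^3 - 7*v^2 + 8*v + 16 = (v - 4)*(v^2 - 3*v - 4) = (v - 4)^2*(v + 1)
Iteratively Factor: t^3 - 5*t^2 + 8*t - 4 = (t - 2)*(t^2 - 3*t + 2) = (t - 2)*(t - 1)*(t - 2)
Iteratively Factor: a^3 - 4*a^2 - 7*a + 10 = (a + 2)*(a^2 - 6*a + 5) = (a - 1)*(a + 2)*(a - 5)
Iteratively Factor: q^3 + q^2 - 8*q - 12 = (q + 2)*(q^2 - q - 6) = (q - 3)*(q + 2)*(q + 2)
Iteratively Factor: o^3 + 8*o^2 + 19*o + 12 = (o + 1)*(o^2 + 7*o + 12) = (o + 1)*(o + 3)*(o + 4)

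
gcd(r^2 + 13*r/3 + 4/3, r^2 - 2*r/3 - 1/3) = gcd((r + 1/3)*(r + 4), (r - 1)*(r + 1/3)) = r + 1/3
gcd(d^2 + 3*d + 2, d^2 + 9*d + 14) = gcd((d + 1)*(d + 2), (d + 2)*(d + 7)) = d + 2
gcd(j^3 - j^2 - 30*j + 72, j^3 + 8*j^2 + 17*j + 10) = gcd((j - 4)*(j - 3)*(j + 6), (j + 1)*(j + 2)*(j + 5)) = 1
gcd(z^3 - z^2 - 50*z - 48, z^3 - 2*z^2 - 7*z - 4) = z + 1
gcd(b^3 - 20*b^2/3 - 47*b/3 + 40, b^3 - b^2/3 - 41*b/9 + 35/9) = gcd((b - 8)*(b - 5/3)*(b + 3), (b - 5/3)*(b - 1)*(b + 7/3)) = b - 5/3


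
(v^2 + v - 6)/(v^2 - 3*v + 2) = (v + 3)/(v - 1)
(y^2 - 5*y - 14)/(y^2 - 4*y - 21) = (y + 2)/(y + 3)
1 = 1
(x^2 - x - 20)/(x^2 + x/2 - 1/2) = 2*(x^2 - x - 20)/(2*x^2 + x - 1)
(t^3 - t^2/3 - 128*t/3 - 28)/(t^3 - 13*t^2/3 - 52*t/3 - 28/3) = (t + 6)/(t + 2)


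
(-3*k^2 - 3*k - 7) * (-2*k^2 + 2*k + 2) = 6*k^4 + 2*k^2 - 20*k - 14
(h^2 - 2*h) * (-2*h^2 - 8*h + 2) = -2*h^4 - 4*h^3 + 18*h^2 - 4*h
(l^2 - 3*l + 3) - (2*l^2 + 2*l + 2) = -l^2 - 5*l + 1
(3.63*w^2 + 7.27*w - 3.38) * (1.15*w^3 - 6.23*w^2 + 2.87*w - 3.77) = 4.1745*w^5 - 14.2544*w^4 - 38.761*w^3 + 28.2372*w^2 - 37.1085*w + 12.7426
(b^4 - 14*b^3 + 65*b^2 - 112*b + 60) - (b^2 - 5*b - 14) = b^4 - 14*b^3 + 64*b^2 - 107*b + 74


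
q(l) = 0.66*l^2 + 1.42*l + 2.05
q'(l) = 1.32*l + 1.42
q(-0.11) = 1.90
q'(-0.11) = 1.27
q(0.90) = 3.86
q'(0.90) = 2.61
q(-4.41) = 8.62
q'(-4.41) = -4.40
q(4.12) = 19.10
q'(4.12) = 6.86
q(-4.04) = 7.09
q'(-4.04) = -3.91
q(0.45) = 2.82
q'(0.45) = 2.01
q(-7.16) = 25.72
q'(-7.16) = -8.03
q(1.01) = 4.16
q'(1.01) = 2.75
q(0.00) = 2.05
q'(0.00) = 1.42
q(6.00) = 34.33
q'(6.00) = 9.34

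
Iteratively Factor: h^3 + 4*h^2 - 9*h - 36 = (h + 4)*(h^2 - 9) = (h - 3)*(h + 4)*(h + 3)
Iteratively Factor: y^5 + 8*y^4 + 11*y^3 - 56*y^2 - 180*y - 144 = (y + 2)*(y^4 + 6*y^3 - y^2 - 54*y - 72) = (y - 3)*(y + 2)*(y^3 + 9*y^2 + 26*y + 24) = (y - 3)*(y + 2)*(y + 3)*(y^2 + 6*y + 8) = (y - 3)*(y + 2)*(y + 3)*(y + 4)*(y + 2)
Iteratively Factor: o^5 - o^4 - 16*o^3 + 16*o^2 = (o)*(o^4 - o^3 - 16*o^2 + 16*o) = o*(o - 1)*(o^3 - 16*o) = o*(o - 1)*(o + 4)*(o^2 - 4*o) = o*(o - 4)*(o - 1)*(o + 4)*(o)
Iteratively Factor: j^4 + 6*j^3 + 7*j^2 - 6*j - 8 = (j + 2)*(j^3 + 4*j^2 - j - 4) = (j + 2)*(j + 4)*(j^2 - 1) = (j + 1)*(j + 2)*(j + 4)*(j - 1)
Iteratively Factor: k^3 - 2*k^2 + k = (k - 1)*(k^2 - k) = k*(k - 1)*(k - 1)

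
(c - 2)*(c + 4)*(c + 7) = c^3 + 9*c^2 + 6*c - 56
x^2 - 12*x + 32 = (x - 8)*(x - 4)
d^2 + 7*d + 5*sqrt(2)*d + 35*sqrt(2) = (d + 7)*(d + 5*sqrt(2))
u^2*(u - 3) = u^3 - 3*u^2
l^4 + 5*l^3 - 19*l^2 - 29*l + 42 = (l - 3)*(l - 1)*(l + 2)*(l + 7)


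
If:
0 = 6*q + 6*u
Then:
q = -u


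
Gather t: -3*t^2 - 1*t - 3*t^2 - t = -6*t^2 - 2*t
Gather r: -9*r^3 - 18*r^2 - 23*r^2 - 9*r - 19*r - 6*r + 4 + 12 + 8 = -9*r^3 - 41*r^2 - 34*r + 24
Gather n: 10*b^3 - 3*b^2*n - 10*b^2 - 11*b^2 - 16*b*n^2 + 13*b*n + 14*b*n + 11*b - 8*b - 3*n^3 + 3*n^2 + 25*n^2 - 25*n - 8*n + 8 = 10*b^3 - 21*b^2 + 3*b - 3*n^3 + n^2*(28 - 16*b) + n*(-3*b^2 + 27*b - 33) + 8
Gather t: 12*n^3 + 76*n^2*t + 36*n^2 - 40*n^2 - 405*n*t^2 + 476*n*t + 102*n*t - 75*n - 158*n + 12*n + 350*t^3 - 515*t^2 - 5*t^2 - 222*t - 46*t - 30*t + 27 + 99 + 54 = 12*n^3 - 4*n^2 - 221*n + 350*t^3 + t^2*(-405*n - 520) + t*(76*n^2 + 578*n - 298) + 180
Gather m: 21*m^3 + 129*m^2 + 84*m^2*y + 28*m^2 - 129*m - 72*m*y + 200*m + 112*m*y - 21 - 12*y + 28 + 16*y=21*m^3 + m^2*(84*y + 157) + m*(40*y + 71) + 4*y + 7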